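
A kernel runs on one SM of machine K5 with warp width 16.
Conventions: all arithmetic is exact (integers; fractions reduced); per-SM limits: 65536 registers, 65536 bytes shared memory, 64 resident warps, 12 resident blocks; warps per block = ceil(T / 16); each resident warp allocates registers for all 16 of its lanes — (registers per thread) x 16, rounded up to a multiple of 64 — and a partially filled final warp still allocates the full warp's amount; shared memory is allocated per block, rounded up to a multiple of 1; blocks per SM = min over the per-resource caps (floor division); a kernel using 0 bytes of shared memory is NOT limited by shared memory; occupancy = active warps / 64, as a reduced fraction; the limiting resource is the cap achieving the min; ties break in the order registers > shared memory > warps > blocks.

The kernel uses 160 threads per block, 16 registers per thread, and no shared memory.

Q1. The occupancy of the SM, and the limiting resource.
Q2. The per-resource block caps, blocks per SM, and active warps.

Answer: occupancy 15/16, limited by warps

registers: 25 blocks
shared memory: no limit (kernel uses none)
warps: 6 blocks
blocks: 12 blocks

Answer: 6 blocks, 60 active warps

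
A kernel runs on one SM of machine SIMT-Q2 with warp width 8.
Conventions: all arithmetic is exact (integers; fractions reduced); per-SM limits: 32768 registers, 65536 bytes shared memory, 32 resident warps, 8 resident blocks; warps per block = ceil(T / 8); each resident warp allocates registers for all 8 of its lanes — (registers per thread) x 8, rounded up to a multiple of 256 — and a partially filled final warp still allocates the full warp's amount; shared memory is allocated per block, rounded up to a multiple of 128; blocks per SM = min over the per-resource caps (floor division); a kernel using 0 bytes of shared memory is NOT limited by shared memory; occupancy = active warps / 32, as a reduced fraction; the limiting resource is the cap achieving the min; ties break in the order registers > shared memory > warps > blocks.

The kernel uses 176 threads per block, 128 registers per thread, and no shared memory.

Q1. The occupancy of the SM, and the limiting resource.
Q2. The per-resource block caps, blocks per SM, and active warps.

Answer: occupancy 11/16, limited by registers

registers: 1 block
shared memory: no limit (kernel uses none)
warps: 1 block
blocks: 8 blocks

Answer: 1 block, 22 active warps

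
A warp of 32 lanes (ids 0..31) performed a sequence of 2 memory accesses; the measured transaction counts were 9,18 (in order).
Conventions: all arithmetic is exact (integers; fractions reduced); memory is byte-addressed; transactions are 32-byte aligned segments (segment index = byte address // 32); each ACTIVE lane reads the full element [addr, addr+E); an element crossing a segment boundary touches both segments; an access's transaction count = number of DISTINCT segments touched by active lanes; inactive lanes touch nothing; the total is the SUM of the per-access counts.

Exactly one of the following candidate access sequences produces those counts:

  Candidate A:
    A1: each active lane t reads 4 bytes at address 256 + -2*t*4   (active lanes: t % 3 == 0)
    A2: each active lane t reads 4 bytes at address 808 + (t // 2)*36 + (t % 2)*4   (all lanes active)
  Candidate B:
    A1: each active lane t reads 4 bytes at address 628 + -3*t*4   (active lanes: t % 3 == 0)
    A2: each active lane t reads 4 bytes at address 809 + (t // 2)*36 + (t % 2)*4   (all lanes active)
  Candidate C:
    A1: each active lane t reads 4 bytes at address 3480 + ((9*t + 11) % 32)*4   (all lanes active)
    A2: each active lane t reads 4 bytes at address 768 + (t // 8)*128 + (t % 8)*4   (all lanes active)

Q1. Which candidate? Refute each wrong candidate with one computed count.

B: A1 gives 11 transactions, not 9
C: A1 gives 5 transactions, not 9
A: all counts match (9,18)

Answer: A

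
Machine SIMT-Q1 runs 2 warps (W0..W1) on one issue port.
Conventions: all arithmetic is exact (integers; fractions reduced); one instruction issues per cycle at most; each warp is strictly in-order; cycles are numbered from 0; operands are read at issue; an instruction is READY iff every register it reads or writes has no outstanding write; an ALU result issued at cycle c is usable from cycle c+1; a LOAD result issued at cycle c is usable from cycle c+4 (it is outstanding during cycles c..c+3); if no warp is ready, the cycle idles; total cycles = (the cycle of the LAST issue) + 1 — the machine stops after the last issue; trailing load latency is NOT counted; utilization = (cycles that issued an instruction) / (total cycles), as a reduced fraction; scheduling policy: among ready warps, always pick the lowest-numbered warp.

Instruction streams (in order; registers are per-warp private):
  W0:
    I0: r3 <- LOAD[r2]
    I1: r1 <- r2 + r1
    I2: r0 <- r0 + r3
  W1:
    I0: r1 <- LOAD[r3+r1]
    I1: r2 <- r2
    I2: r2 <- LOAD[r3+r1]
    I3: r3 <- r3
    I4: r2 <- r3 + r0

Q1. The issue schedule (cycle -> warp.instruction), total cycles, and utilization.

cycle 0: W0.I0
cycle 1: W0.I1
cycle 2: W1.I0
cycle 3: W1.I1
cycle 4: W0.I2
cycle 5: idle
cycle 6: W1.I2
cycle 7: W1.I3
cycle 8: idle
cycle 9: idle
cycle 10: W1.I4

Answer: 11 cycles, utilization 8/11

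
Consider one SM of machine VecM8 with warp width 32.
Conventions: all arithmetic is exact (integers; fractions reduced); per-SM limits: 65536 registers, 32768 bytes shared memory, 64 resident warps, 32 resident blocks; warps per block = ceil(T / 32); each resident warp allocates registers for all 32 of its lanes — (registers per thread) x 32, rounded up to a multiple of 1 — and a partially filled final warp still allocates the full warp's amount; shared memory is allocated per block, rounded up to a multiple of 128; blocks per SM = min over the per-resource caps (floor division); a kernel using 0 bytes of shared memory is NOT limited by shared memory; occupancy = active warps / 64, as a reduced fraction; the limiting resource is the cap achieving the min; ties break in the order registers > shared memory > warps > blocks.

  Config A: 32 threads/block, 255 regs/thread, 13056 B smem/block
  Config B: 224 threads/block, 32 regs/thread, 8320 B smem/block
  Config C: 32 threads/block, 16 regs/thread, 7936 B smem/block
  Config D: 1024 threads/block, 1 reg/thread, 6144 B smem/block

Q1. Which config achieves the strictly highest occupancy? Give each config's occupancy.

occupancies: A 1/32, B 21/64, C 1/16, D 1

Answer: D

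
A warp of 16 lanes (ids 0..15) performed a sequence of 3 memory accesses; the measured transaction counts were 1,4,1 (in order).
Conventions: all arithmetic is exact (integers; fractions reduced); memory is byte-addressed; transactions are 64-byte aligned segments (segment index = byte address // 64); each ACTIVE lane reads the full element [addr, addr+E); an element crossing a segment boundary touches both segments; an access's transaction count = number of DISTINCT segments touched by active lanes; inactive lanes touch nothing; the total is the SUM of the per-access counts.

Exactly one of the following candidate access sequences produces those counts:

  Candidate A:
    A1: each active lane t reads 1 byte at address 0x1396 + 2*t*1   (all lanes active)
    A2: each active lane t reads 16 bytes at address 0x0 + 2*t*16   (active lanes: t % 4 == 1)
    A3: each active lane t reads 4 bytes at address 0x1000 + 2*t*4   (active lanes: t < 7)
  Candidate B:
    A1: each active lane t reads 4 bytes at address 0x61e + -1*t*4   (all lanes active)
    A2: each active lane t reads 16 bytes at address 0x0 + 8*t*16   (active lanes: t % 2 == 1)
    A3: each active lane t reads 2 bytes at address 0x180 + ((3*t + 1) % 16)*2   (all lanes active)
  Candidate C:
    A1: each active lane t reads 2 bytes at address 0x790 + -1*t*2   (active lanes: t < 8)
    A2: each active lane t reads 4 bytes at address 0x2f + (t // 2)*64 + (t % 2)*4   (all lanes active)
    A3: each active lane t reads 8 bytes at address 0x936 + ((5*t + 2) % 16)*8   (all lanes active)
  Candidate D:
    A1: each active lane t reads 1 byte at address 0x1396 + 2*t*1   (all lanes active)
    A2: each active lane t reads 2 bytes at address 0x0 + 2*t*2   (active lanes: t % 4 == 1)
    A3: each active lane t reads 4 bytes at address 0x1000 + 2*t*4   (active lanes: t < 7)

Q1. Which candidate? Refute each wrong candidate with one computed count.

B: A1 gives 2 transactions, not 1
C: A2 gives 8 transactions, not 4
D: A2 gives 1 transaction, not 4
A: all counts match (1,4,1)

Answer: A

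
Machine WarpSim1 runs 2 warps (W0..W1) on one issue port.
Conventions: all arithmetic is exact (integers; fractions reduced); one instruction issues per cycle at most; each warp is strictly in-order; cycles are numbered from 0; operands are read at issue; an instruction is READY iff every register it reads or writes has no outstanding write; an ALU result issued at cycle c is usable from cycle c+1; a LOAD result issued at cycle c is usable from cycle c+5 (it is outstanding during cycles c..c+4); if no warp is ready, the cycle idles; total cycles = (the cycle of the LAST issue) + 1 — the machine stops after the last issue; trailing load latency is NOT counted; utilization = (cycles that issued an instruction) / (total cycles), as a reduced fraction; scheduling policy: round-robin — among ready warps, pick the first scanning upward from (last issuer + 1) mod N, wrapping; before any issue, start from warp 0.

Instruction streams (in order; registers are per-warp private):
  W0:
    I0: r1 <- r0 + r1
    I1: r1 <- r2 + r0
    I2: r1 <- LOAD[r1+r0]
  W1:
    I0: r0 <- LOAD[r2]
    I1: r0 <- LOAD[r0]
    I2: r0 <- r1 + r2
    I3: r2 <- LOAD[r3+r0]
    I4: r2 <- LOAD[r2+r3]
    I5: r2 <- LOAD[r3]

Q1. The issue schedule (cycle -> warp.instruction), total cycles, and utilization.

cycle 0: W0.I0
cycle 1: W1.I0
cycle 2: W0.I1
cycle 3: W0.I2
cycle 4: idle
cycle 5: idle
cycle 6: W1.I1
cycle 7: idle
cycle 8: idle
cycle 9: idle
cycle 10: idle
cycle 11: W1.I2
cycle 12: W1.I3
cycle 13: idle
cycle 14: idle
cycle 15: idle
cycle 16: idle
cycle 17: W1.I4
cycle 18: idle
cycle 19: idle
cycle 20: idle
cycle 21: idle
cycle 22: W1.I5

Answer: 23 cycles, utilization 9/23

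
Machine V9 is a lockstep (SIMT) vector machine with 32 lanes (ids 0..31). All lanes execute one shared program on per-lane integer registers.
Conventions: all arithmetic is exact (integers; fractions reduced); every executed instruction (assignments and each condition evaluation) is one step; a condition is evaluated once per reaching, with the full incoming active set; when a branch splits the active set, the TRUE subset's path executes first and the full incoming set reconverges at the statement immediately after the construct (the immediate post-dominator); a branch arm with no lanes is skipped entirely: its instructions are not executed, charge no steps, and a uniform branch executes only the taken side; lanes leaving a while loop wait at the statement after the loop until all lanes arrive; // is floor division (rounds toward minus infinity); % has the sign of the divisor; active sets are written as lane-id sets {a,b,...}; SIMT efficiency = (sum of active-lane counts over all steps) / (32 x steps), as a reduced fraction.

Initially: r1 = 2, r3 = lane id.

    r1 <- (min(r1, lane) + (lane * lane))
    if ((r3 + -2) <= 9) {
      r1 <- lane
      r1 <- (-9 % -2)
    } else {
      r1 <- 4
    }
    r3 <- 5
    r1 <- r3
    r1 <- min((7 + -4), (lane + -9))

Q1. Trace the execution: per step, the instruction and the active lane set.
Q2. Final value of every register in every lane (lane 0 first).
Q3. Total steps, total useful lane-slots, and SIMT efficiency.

step 0: r1 <- (min(r1, lane) + (lane * lane)) {0,1,2,3,4,5,6,7,8,9,10,11,12,13,14,15,16,17,18,19,20,21,22,23,24,25,26,27,28,29,30,31}
step 1: eval ((r3 + -2) <= 9)        {0,1,2,3,4,5,6,7,8,9,10,11,12,13,14,15,16,17,18,19,20,21,22,23,24,25,26,27,28,29,30,31}
step 2: r1 <- lane                   {0,1,2,3,4,5,6,7,8,9,10,11}
step 3: r1 <- (-9 % -2)              {0,1,2,3,4,5,6,7,8,9,10,11}
step 4: r1 <- 4                      {12,13,14,15,16,17,18,19,20,21,22,23,24,25,26,27,28,29,30,31}
step 5: r3 <- 5                      {0,1,2,3,4,5,6,7,8,9,10,11,12,13,14,15,16,17,18,19,20,21,22,23,24,25,26,27,28,29,30,31}
step 6: r1 <- r3                     {0,1,2,3,4,5,6,7,8,9,10,11,12,13,14,15,16,17,18,19,20,21,22,23,24,25,26,27,28,29,30,31}
step 7: r1 <- min((7 + -4), (lane + -9)) {0,1,2,3,4,5,6,7,8,9,10,11,12,13,14,15,16,17,18,19,20,21,22,23,24,25,26,27,28,29,30,31}

Answer: 8 steps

r1: -9,-8,-7,-6,-5,-4,-3,-2,-1,0,1,2,3,3,3,3,3,3,3,3,3,3,3,3,3,3,3,3,3,3,3,3
r3: 5,5,5,5,5,5,5,5,5,5,5,5,5,5,5,5,5,5,5,5,5,5,5,5,5,5,5,5,5,5,5,5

steps = 8; useful = 204; efficiency = 204/256 = 51/64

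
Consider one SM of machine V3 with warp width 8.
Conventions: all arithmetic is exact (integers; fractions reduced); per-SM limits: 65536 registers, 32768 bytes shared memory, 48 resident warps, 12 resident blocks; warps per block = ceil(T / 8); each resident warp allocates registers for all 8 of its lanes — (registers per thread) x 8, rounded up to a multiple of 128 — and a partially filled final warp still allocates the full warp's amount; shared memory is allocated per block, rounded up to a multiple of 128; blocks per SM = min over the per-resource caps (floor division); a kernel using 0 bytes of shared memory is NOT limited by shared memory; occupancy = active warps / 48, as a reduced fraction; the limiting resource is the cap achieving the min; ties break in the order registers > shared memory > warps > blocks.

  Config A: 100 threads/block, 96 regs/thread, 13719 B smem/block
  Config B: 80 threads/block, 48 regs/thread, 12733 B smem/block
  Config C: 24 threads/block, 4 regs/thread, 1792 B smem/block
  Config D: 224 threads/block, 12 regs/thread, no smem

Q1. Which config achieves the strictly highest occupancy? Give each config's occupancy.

occupancies: A 13/24, B 5/12, C 3/4, D 7/12

Answer: C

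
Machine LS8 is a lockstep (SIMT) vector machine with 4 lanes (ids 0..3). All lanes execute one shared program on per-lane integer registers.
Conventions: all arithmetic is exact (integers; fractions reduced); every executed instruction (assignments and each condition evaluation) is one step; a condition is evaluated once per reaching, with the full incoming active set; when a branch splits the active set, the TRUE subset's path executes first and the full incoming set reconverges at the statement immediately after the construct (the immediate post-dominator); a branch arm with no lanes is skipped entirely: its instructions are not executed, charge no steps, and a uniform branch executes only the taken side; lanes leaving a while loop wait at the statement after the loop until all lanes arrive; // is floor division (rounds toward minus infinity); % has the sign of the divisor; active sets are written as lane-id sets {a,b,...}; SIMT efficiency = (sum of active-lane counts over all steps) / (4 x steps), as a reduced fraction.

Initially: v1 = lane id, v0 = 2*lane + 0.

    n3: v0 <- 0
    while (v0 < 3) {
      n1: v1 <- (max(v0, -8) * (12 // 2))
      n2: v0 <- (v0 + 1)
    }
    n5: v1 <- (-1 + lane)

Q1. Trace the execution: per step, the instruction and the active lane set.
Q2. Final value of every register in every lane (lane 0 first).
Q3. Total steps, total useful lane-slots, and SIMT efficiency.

step 0: v0 <- 0                      {0,1,2,3}
step 1: eval (v0 < 3)                {0,1,2,3}
step 2: v1 <- (max(v0, -8) * (12 // 2)) {0,1,2,3}
step 3: v0 <- (v0 + 1)               {0,1,2,3}
step 4: eval (v0 < 3)                {0,1,2,3}
step 5: v1 <- (max(v0, -8) * (12 // 2)) {0,1,2,3}
step 6: v0 <- (v0 + 1)               {0,1,2,3}
step 7: eval (v0 < 3)                {0,1,2,3}
step 8: v1 <- (max(v0, -8) * (12 // 2)) {0,1,2,3}
step 9: v0 <- (v0 + 1)               {0,1,2,3}
step 10: eval (v0 < 3)                {0,1,2,3}
step 11: v1 <- (-1 + lane)            {0,1,2,3}

Answer: 12 steps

v1: -1,0,1,2
v0: 3,3,3,3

steps = 12; useful = 48; efficiency = 48/48 = 1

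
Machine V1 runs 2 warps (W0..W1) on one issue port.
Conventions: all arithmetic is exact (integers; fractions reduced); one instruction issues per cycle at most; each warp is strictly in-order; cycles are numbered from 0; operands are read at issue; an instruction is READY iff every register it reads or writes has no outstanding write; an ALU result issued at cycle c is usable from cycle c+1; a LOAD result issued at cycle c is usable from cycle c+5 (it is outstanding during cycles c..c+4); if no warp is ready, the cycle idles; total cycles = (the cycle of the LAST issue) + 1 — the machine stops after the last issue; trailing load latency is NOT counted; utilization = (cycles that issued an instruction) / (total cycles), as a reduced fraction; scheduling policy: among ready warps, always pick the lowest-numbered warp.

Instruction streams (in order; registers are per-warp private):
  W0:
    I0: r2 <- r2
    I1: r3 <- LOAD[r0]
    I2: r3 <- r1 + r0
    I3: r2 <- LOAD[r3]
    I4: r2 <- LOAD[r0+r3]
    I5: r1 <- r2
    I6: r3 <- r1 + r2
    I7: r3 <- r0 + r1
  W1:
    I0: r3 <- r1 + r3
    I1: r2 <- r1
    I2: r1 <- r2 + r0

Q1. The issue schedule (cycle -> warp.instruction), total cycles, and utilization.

cycle 0: W0.I0
cycle 1: W0.I1
cycle 2: W1.I0
cycle 3: W1.I1
cycle 4: W1.I2
cycle 5: idle
cycle 6: W0.I2
cycle 7: W0.I3
cycle 8: idle
cycle 9: idle
cycle 10: idle
cycle 11: idle
cycle 12: W0.I4
cycle 13: idle
cycle 14: idle
cycle 15: idle
cycle 16: idle
cycle 17: W0.I5
cycle 18: W0.I6
cycle 19: W0.I7

Answer: 20 cycles, utilization 11/20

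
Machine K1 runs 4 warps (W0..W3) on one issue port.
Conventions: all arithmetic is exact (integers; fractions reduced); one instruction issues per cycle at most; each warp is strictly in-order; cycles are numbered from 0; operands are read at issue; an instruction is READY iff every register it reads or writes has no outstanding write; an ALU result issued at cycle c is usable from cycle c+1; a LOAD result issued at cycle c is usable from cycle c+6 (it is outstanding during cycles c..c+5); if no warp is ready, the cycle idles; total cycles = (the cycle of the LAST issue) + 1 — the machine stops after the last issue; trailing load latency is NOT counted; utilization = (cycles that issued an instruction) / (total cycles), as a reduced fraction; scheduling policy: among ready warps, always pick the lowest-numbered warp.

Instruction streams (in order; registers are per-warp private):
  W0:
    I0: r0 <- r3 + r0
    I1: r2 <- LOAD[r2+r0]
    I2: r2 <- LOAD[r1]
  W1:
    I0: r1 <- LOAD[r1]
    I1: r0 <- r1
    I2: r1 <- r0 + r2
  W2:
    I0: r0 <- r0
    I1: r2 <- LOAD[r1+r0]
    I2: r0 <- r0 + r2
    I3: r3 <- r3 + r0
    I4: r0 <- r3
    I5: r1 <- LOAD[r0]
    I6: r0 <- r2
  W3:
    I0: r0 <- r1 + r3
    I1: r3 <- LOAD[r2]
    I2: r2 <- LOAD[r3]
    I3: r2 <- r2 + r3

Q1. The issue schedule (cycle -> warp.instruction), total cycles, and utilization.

cycle 0: W0.I0
cycle 1: W0.I1
cycle 2: W1.I0
cycle 3: W2.I0
cycle 4: W2.I1
cycle 5: W3.I0
cycle 6: W3.I1
cycle 7: W0.I2
cycle 8: W1.I1
cycle 9: W1.I2
cycle 10: W2.I2
cycle 11: W2.I3
cycle 12: W2.I4
cycle 13: W2.I5
cycle 14: W2.I6
cycle 15: W3.I2
cycle 16: idle
cycle 17: idle
cycle 18: idle
cycle 19: idle
cycle 20: idle
cycle 21: W3.I3

Answer: 22 cycles, utilization 17/22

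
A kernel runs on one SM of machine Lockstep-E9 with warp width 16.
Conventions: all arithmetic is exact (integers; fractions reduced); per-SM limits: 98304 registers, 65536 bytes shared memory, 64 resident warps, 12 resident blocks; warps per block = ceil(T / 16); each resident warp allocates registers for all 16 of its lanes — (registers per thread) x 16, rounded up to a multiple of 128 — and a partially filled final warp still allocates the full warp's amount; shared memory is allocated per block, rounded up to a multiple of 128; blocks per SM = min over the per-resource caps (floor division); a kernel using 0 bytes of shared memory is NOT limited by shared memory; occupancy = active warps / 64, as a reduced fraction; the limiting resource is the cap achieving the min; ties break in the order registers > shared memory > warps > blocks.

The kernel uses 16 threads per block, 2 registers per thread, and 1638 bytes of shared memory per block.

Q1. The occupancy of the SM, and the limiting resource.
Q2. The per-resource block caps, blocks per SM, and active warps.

Answer: occupancy 3/16, limited by blocks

registers: 768 blocks
shared memory: 39 blocks
warps: 64 blocks
blocks: 12 blocks

Answer: 12 blocks, 12 active warps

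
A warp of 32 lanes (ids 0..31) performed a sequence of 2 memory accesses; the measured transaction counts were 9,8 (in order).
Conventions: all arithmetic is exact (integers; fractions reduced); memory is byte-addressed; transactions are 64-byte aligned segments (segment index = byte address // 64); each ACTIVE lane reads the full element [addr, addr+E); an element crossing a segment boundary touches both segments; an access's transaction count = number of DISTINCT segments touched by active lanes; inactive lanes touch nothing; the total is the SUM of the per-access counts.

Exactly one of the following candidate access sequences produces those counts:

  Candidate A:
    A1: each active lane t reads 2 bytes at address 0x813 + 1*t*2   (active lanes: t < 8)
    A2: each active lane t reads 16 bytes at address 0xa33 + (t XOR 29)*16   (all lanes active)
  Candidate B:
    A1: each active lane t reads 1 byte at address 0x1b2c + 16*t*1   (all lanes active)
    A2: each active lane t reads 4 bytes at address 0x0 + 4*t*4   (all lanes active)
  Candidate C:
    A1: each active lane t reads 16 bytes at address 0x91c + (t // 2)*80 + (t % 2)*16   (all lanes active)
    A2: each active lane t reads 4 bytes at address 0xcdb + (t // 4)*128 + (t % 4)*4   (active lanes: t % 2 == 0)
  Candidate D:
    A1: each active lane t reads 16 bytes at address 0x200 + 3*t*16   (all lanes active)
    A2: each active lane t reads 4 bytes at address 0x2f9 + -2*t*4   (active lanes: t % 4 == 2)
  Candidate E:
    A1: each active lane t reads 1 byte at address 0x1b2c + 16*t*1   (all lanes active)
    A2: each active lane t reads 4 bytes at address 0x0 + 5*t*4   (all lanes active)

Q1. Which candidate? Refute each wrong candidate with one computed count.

A: A1 gives 1 transaction, not 9
C: A1 gives 20 transactions, not 9
D: A1 gives 24 transactions, not 9
E: A2 gives 10 transactions, not 8
B: all counts match (9,8)

Answer: B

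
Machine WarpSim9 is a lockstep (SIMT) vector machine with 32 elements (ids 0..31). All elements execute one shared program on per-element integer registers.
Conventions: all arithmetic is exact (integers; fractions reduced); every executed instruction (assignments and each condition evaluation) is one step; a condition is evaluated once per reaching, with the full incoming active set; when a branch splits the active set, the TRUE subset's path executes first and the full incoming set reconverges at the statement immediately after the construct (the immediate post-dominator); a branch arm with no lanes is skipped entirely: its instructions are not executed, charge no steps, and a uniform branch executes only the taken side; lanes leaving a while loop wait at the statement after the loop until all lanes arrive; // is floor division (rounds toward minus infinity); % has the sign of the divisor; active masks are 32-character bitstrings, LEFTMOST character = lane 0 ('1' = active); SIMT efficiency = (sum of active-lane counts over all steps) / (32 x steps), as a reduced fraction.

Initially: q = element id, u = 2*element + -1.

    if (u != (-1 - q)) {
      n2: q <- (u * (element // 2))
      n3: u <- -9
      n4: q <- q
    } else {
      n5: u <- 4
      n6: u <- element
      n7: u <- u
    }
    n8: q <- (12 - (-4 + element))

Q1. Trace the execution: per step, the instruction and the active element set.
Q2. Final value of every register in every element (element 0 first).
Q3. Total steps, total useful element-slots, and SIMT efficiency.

step 0: eval (u != (-1 - q))         11111111111111111111111111111111
step 1: q <- (u * (element // 2))    01111111111111111111111111111111
step 2: u <- -9                      01111111111111111111111111111111
step 3: q <- q                       01111111111111111111111111111111
step 4: u <- 4                       10000000000000000000000000000000
step 5: u <- element                 10000000000000000000000000000000
step 6: u <- u                       10000000000000000000000000000000
step 7: q <- (12 - (-4 + element))   11111111111111111111111111111111

Answer: 8 steps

q: 16,15,14,13,12,11,10,9,8,7,6,5,4,3,2,1,0,-1,-2,-3,-4,-5,-6,-7,-8,-9,-10,-11,-12,-13,-14,-15
u: 0,-9,-9,-9,-9,-9,-9,-9,-9,-9,-9,-9,-9,-9,-9,-9,-9,-9,-9,-9,-9,-9,-9,-9,-9,-9,-9,-9,-9,-9,-9,-9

steps = 8; useful = 160; efficiency = 160/256 = 5/8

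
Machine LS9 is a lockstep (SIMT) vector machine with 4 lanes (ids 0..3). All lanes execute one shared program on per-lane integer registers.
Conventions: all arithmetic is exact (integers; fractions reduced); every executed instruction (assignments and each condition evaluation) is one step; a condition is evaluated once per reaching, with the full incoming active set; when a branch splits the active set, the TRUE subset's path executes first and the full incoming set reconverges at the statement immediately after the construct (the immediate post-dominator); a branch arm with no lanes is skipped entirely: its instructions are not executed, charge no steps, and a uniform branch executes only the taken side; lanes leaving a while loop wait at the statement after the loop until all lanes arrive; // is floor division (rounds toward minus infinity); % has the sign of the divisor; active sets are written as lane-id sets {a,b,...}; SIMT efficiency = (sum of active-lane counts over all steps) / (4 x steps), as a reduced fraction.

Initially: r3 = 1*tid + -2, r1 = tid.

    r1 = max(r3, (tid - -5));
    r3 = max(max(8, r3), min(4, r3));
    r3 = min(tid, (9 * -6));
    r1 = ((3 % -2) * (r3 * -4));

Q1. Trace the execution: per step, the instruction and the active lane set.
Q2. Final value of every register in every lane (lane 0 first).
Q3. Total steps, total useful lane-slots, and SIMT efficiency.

step 0: r1 <- max(r3, (tid - -5))    {0,1,2,3}
step 1: r3 <- max(max(8, r3), min(4, r3)) {0,1,2,3}
step 2: r3 <- min(tid, (9 * -6))     {0,1,2,3}
step 3: r1 <- ((3 % -2) * (r3 * -4)) {0,1,2,3}

Answer: 4 steps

r3: -54,-54,-54,-54
r1: -216,-216,-216,-216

steps = 4; useful = 16; efficiency = 16/16 = 1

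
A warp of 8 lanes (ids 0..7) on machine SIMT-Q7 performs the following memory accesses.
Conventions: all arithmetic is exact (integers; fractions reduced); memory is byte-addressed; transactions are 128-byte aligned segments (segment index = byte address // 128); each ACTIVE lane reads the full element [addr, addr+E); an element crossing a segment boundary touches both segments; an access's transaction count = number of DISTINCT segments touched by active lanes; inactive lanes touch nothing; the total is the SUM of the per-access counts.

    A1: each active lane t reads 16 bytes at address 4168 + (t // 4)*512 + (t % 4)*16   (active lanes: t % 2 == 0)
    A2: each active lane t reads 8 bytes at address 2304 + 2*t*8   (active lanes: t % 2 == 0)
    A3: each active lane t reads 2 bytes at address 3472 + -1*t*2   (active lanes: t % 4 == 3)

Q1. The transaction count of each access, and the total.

A1: 2 transactions
A2: 1 transaction
A3: 1 transaction

Answer: 2,1,1; total 4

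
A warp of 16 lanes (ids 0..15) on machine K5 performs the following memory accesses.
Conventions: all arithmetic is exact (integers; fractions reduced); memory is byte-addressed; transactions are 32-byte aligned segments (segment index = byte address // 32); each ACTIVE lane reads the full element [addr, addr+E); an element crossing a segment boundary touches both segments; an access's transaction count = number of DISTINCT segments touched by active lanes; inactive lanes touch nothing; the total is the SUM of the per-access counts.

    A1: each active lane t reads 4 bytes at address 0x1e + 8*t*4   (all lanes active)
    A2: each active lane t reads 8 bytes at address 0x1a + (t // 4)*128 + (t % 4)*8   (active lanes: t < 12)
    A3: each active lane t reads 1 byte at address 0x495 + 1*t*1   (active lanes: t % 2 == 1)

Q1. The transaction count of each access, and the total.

A1: 17 transactions
A2: 6 transactions
A3: 2 transactions

Answer: 17,6,2; total 25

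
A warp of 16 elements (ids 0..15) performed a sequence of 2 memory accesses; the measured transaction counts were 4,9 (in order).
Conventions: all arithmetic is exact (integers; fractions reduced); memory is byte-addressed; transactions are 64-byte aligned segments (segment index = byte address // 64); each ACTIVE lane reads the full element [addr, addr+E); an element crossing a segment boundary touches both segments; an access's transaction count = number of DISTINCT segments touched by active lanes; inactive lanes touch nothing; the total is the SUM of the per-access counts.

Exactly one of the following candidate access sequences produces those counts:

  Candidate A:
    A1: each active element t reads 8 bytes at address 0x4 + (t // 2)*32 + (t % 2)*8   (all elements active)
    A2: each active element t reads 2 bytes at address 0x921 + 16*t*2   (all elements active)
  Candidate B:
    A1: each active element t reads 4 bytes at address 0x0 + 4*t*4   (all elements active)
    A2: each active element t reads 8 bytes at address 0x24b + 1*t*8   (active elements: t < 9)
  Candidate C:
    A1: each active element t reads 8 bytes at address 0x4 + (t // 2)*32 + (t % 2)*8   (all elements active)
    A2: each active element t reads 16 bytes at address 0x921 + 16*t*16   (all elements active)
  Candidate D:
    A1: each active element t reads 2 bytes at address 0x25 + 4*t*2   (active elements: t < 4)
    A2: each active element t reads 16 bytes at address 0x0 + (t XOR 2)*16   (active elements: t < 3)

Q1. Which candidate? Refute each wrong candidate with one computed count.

B: A2 gives 2 transactions, not 9
C: A2 gives 16 transactions, not 9
D: A1 gives 1 transaction, not 4
A: all counts match (4,9)

Answer: A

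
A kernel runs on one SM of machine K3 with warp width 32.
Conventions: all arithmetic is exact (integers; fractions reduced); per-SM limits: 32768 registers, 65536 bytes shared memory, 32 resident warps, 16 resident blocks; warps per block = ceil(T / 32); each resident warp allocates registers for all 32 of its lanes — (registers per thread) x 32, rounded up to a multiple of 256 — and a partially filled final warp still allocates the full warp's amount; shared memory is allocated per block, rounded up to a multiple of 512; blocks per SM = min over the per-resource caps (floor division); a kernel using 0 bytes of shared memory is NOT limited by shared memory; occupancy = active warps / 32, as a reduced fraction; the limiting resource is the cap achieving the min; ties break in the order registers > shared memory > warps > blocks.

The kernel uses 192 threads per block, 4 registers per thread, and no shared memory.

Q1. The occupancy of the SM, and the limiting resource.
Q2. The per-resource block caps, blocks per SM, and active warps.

Answer: occupancy 15/16, limited by warps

registers: 21 blocks
shared memory: no limit (kernel uses none)
warps: 5 blocks
blocks: 16 blocks

Answer: 5 blocks, 30 active warps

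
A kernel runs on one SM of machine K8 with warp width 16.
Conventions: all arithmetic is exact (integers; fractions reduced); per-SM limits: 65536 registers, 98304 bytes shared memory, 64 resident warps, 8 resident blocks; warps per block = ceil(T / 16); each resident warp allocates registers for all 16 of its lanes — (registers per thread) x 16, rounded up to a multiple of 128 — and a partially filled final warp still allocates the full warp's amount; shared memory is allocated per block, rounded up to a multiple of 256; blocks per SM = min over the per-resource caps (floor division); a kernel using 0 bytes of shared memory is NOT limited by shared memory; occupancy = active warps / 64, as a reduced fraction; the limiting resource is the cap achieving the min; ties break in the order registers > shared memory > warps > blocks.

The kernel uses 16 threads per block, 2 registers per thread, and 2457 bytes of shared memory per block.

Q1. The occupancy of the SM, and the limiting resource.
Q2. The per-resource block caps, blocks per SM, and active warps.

Answer: occupancy 1/8, limited by blocks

registers: 512 blocks
shared memory: 38 blocks
warps: 64 blocks
blocks: 8 blocks

Answer: 8 blocks, 8 active warps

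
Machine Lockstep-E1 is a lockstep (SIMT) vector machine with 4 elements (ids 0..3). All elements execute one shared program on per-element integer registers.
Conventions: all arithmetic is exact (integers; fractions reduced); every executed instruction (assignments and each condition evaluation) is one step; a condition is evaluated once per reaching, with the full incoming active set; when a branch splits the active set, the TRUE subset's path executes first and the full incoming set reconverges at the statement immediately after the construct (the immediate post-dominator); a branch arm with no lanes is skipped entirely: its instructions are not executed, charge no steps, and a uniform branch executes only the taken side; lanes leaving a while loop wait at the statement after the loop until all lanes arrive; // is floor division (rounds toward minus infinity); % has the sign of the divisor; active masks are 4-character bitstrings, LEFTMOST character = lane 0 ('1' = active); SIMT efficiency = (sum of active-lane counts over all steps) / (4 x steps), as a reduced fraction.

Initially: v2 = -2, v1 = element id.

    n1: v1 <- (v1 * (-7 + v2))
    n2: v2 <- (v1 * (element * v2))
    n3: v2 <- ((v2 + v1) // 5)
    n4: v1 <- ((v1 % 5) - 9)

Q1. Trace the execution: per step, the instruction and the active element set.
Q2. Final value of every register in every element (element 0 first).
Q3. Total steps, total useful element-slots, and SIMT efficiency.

step 0: v1 <- (v1 * (-7 + v2))       1111
step 1: v2 <- (v1 * (element * v2))  1111
step 2: v2 <- ((v2 + v1) // 5)       1111
step 3: v1 <- ((v1 % 5) - 9)         1111

Answer: 4 steps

v2: 0,1,10,27
v1: -9,-8,-7,-6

steps = 4; useful = 16; efficiency = 16/16 = 1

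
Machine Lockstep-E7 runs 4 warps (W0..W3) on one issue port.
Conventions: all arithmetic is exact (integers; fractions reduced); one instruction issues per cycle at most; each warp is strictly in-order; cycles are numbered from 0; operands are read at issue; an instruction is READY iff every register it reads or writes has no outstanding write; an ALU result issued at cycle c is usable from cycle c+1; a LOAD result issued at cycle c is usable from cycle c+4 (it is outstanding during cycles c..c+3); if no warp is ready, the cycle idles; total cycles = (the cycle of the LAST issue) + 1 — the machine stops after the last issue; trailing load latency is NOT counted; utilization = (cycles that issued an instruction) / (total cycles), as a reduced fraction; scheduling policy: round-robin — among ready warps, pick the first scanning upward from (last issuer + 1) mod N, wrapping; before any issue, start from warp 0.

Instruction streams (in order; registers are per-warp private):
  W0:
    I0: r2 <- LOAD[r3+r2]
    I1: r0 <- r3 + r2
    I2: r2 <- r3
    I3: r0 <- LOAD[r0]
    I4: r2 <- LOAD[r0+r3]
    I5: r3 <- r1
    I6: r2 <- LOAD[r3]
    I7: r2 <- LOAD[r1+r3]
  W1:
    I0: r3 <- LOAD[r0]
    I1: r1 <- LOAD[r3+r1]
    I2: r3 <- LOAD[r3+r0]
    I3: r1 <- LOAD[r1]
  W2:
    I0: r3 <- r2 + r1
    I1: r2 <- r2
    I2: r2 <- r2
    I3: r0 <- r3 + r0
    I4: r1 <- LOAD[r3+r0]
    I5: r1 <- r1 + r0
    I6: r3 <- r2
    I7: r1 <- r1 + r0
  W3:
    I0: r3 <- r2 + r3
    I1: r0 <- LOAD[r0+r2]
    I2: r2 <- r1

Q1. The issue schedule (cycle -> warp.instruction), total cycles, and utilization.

cycle 0: W0.I0
cycle 1: W1.I0
cycle 2: W2.I0
cycle 3: W3.I0
cycle 4: W0.I1
cycle 5: W1.I1
cycle 6: W2.I1
cycle 7: W3.I1
cycle 8: W0.I2
cycle 9: W1.I2
cycle 10: W2.I2
cycle 11: W3.I2
cycle 12: W0.I3
cycle 13: W1.I3
cycle 14: W2.I3
cycle 15: W2.I4
cycle 16: W0.I4
cycle 17: W0.I5
cycle 18: idle
cycle 19: W2.I5
cycle 20: W0.I6
cycle 21: W2.I6
cycle 22: W2.I7
cycle 23: idle
cycle 24: W0.I7

Answer: 25 cycles, utilization 23/25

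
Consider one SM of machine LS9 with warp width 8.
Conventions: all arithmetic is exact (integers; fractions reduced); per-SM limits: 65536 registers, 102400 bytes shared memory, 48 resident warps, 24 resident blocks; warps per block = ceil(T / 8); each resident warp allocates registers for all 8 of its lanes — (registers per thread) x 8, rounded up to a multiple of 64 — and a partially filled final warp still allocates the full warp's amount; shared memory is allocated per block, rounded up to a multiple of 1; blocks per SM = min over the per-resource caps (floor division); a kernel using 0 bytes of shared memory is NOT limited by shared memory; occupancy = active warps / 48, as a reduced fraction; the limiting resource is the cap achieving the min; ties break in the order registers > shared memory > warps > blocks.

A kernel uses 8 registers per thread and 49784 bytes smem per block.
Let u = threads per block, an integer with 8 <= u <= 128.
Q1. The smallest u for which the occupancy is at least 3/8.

Answer: u = 65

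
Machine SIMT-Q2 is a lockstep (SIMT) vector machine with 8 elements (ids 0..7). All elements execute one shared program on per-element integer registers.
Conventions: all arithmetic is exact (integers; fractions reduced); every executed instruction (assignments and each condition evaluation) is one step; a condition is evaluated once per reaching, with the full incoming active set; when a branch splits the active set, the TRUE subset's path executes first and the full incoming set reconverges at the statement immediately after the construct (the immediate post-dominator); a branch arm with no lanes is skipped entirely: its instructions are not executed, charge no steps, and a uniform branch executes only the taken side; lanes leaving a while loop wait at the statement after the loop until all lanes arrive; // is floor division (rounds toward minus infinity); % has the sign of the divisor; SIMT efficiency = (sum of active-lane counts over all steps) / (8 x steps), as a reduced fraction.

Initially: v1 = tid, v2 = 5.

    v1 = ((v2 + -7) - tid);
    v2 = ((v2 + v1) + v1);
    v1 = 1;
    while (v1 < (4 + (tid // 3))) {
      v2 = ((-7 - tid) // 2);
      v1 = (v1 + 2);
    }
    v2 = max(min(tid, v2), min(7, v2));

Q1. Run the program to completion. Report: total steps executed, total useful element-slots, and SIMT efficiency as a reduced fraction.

Answer: 14 steps, 94 useful, 47/56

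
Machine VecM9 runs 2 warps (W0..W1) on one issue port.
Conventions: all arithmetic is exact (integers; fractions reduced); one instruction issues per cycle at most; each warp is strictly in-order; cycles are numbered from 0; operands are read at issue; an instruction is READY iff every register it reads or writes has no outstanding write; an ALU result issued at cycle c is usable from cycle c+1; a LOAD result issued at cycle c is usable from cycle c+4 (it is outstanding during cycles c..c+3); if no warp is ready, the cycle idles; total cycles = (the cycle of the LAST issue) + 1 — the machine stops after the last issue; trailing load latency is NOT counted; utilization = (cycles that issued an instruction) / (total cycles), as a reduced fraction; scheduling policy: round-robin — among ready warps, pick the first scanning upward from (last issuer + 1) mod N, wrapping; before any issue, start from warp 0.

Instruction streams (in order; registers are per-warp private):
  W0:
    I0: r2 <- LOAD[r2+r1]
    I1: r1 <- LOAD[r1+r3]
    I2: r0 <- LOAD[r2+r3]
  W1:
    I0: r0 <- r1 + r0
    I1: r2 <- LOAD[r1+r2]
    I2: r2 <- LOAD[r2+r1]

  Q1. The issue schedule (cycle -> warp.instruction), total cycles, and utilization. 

cycle 0: W0.I0
cycle 1: W1.I0
cycle 2: W0.I1
cycle 3: W1.I1
cycle 4: W0.I2
cycle 5: idle
cycle 6: idle
cycle 7: W1.I2

Answer: 8 cycles, utilization 3/4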